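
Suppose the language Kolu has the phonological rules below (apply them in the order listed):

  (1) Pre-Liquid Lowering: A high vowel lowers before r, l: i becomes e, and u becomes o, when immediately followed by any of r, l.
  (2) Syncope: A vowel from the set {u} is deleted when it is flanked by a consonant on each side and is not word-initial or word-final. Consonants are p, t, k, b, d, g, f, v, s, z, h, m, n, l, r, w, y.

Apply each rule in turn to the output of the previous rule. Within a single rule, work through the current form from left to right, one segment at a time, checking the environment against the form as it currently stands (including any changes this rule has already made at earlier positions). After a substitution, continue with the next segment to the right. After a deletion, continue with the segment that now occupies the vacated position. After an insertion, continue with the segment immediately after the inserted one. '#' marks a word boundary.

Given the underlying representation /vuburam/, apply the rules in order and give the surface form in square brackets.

(1) Pre-Liquid Lowering: [vuburam] → [vuboram]
(2) Syncope: [vuboram] → [vboram]

[vboram]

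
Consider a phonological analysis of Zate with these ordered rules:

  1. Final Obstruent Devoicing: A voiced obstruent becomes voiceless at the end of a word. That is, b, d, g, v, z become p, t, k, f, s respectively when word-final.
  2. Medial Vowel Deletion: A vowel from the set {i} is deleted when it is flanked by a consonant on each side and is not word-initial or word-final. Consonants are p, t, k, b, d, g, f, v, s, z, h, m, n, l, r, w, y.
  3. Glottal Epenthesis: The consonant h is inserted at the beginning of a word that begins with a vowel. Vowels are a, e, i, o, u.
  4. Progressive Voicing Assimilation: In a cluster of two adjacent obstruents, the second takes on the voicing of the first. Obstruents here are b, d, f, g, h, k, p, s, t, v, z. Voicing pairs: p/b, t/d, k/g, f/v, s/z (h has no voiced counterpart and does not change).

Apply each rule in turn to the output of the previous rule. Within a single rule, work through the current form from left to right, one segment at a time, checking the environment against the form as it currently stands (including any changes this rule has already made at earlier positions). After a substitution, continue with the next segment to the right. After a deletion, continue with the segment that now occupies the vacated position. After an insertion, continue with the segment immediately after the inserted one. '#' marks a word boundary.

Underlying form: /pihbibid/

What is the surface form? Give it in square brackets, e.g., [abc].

[phppt]

1 Final Obstruent Devoicing: [pihbibid] → [pihbibit]
2 Medial Vowel Deletion: [pihbibit] → [phbbt]
3 Glottal Epenthesis: no change — [phbbt]
4 Progressive Voicing Assimilation: [phbbt] → [phppt]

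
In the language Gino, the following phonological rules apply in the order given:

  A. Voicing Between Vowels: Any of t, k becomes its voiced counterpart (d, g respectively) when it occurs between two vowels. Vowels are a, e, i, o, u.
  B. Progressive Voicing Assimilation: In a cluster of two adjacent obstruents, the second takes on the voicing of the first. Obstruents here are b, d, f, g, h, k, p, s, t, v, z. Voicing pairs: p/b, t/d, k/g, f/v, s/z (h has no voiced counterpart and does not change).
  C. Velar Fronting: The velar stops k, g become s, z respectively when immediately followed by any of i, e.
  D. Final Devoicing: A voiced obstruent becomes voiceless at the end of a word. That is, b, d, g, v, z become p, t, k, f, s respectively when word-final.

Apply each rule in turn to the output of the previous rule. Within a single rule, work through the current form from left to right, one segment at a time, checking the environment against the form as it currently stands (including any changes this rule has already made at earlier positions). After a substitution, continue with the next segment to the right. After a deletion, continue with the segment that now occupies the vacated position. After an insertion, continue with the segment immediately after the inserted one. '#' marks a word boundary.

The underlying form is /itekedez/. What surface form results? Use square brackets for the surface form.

[idezedes]

A Voicing Between Vowels: [itekedez] → [idegedez]
B Progressive Voicing Assimilation: no change — [idegedez]
C Velar Fronting: [idegedez] → [idezedez]
D Final Devoicing: [idezedez] → [idezedes]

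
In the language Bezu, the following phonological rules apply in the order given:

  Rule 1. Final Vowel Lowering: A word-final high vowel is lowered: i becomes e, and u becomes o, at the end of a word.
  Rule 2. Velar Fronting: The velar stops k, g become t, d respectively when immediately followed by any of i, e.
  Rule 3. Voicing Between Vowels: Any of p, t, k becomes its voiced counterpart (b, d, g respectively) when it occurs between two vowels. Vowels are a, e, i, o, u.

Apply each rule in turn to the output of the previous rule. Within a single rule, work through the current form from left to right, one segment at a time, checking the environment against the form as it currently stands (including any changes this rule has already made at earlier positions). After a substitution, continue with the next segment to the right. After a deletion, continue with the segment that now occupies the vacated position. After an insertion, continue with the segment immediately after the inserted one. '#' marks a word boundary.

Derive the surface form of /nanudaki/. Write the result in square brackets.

[nanudade]

Rule 1 Final Vowel Lowering: [nanudaki] → [nanudake]
Rule 2 Velar Fronting: [nanudake] → [nanudate]
Rule 3 Voicing Between Vowels: [nanudate] → [nanudade]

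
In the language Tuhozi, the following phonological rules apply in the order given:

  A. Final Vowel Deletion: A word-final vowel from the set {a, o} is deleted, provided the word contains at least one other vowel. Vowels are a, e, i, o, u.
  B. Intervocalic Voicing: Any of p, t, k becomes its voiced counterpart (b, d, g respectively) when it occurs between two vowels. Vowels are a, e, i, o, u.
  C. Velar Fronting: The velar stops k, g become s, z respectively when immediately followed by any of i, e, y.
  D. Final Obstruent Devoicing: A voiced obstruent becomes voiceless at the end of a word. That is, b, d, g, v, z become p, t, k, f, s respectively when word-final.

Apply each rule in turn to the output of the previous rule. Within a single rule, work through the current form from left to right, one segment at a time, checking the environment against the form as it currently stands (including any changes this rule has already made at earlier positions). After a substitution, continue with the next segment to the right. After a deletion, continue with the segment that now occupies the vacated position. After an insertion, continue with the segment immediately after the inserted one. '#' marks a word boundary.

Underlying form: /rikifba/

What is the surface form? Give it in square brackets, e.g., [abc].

[rizifp]

A Final Vowel Deletion: [rikifba] → [rikifb]
B Intervocalic Voicing: [rikifb] → [rigifb]
C Velar Fronting: [rigifb] → [rizifb]
D Final Obstruent Devoicing: [rizifb] → [rizifp]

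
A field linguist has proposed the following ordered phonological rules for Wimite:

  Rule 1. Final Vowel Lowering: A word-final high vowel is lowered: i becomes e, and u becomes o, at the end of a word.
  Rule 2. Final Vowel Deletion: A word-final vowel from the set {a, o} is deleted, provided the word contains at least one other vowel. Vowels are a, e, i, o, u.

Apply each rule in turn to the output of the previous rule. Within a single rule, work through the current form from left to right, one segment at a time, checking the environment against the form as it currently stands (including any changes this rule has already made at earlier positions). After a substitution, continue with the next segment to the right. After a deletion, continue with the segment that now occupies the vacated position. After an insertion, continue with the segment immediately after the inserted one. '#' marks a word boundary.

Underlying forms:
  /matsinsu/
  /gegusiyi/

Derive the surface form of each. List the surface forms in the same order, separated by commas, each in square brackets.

/matsinsu/:
  Rule 1 Final Vowel Lowering: [matsinsu] → [matsinso]
  Rule 2 Final Vowel Deletion: [matsinso] → [matsins]
/gegusiyi/:
  Rule 1 Final Vowel Lowering: [gegusiyi] → [gegusiye]
  Rule 2 Final Vowel Deletion: no change — [gegusiye]

[matsins], [gegusiye]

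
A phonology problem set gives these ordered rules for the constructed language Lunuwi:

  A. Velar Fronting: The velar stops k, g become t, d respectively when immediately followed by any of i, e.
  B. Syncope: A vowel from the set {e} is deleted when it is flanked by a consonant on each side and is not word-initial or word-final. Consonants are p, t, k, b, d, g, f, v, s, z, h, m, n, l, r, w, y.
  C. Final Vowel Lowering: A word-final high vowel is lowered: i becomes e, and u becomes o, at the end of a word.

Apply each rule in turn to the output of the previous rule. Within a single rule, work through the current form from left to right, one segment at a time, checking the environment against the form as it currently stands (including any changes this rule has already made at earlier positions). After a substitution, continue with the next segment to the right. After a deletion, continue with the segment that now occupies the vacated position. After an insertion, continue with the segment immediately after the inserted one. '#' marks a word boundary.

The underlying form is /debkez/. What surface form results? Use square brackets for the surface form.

A Velar Fronting: [debkez] → [debtez]
B Syncope: [debtez] → [dbtz]
C Final Vowel Lowering: no change — [dbtz]

[dbtz]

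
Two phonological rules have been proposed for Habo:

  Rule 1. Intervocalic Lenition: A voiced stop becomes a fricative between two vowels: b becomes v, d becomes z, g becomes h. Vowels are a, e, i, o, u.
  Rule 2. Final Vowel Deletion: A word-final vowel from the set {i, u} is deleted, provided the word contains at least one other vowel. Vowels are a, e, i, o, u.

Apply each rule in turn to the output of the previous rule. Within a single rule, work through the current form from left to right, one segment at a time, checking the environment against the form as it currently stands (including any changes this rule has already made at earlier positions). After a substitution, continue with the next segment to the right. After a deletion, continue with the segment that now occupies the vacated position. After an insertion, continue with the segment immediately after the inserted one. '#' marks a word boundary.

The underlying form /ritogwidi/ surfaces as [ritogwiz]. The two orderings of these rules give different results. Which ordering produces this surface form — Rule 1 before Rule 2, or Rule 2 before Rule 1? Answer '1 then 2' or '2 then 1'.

Order 1 then 2:
  1 Intervocalic Lenition: [ritogwidi] → [ritogwizi]
  2 Final Vowel Deletion: [ritogwizi] → [ritogwiz]
  result: [ritogwiz]
Order 2 then 1:
  2 Final Vowel Deletion: [ritogwidi] → [ritogwid]
  1 Intervocalic Lenition: no change — [ritogwid]
  result: [ritogwid]

1 then 2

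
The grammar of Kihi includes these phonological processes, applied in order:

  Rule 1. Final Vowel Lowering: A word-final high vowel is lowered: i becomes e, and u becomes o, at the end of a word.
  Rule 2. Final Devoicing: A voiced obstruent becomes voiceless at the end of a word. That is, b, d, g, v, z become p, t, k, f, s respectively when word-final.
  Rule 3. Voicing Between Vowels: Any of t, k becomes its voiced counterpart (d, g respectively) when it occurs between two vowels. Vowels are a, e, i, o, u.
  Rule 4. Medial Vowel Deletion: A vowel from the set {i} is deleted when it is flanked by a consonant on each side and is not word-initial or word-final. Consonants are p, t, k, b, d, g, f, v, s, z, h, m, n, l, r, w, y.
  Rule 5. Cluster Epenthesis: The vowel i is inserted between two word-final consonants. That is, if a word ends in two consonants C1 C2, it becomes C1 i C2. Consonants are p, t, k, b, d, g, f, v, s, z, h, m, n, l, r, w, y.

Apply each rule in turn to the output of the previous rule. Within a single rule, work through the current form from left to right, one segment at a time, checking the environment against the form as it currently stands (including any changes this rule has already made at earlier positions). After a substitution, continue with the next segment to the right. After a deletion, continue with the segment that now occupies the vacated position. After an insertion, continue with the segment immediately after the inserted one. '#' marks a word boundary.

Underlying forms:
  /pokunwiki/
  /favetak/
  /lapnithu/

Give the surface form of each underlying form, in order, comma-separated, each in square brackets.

[pogunwge], [favedak], [lapntho]

/pokunwiki/:
  Rule 1 Final Vowel Lowering: [pokunwiki] → [pokunwike]
  Rule 2 Final Devoicing: no change — [pokunwike]
  Rule 3 Voicing Between Vowels: [pokunwike] → [pogunwige]
  Rule 4 Medial Vowel Deletion: [pogunwige] → [pogunwge]
  Rule 5 Cluster Epenthesis: no change — [pogunwge]
/favetak/:
  Rule 1 Final Vowel Lowering: no change — [favetak]
  Rule 2 Final Devoicing: no change — [favetak]
  Rule 3 Voicing Between Vowels: [favetak] → [favedak]
  Rule 4 Medial Vowel Deletion: no change — [favedak]
  Rule 5 Cluster Epenthesis: no change — [favedak]
/lapnithu/:
  Rule 1 Final Vowel Lowering: [lapnithu] → [lapnitho]
  Rule 2 Final Devoicing: no change — [lapnitho]
  Rule 3 Voicing Between Vowels: no change — [lapnitho]
  Rule 4 Medial Vowel Deletion: [lapnitho] → [lapntho]
  Rule 5 Cluster Epenthesis: no change — [lapntho]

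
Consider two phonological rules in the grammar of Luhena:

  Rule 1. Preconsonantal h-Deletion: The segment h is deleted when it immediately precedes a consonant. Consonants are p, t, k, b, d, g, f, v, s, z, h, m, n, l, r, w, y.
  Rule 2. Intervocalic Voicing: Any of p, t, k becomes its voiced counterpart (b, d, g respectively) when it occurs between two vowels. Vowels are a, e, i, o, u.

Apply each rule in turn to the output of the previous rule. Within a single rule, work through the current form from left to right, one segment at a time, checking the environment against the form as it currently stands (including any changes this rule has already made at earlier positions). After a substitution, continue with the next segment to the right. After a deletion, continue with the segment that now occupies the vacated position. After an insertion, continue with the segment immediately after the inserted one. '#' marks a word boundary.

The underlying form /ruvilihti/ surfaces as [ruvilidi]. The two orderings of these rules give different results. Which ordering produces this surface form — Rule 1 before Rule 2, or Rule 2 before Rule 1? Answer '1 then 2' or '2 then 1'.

Order 1 then 2:
  1 Preconsonantal h-Deletion: [ruvilihti] → [ruviliti]
  2 Intervocalic Voicing: [ruviliti] → [ruvilidi]
  result: [ruvilidi]
Order 2 then 1:
  2 Intervocalic Voicing: no change — [ruvilihti]
  1 Preconsonantal h-Deletion: [ruvilihti] → [ruviliti]
  result: [ruviliti]

1 then 2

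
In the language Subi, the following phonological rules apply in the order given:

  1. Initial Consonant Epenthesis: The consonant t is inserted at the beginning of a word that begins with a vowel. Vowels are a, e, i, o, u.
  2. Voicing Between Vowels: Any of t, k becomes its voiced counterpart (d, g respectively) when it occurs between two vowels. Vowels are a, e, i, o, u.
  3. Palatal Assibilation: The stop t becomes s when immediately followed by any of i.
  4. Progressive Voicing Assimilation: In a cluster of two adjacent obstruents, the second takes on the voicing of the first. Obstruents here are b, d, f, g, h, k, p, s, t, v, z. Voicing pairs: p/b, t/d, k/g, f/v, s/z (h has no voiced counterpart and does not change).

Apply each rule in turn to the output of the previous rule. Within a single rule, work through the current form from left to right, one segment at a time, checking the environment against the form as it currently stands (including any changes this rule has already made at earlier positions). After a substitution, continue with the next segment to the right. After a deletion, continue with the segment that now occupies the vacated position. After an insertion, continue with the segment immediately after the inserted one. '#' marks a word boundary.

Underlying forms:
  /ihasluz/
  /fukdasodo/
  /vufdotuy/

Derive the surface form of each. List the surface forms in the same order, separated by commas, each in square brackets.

[sihasluz], [fuktasodo], [vuftoduy]

/ihasluz/:
  1 Initial Consonant Epenthesis: [ihasluz] → [tihasluz]
  2 Voicing Between Vowels: no change — [tihasluz]
  3 Palatal Assibilation: [tihasluz] → [sihasluz]
  4 Progressive Voicing Assimilation: no change — [sihasluz]
/fukdasodo/:
  1 Initial Consonant Epenthesis: no change — [fukdasodo]
  2 Voicing Between Vowels: no change — [fukdasodo]
  3 Palatal Assibilation: no change — [fukdasodo]
  4 Progressive Voicing Assimilation: [fukdasodo] → [fuktasodo]
/vufdotuy/:
  1 Initial Consonant Epenthesis: no change — [vufdotuy]
  2 Voicing Between Vowels: [vufdotuy] → [vufdoduy]
  3 Palatal Assibilation: no change — [vufdoduy]
  4 Progressive Voicing Assimilation: [vufdoduy] → [vuftoduy]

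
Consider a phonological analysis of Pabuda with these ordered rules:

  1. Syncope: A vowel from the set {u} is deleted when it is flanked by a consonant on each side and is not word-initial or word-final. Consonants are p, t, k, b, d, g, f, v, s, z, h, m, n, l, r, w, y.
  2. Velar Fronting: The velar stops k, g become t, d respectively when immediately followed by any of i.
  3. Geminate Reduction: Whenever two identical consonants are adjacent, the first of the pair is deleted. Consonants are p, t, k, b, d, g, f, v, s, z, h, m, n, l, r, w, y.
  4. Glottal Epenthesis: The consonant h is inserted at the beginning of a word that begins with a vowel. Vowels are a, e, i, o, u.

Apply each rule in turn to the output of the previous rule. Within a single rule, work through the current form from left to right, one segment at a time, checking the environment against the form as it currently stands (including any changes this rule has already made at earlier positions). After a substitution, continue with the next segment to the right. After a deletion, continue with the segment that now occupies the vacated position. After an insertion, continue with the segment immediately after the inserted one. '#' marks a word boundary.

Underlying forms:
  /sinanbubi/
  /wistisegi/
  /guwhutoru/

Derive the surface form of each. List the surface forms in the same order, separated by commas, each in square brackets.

[sinanbi], [wistisedi], [gwhtoru]

/sinanbubi/:
  1 Syncope: [sinanbubi] → [sinanbbi]
  2 Velar Fronting: no change — [sinanbbi]
  3 Geminate Reduction: [sinanbbi] → [sinanbi]
  4 Glottal Epenthesis: no change — [sinanbi]
/wistisegi/:
  1 Syncope: no change — [wistisegi]
  2 Velar Fronting: [wistisegi] → [wistisedi]
  3 Geminate Reduction: no change — [wistisedi]
  4 Glottal Epenthesis: no change — [wistisedi]
/guwhutoru/:
  1 Syncope: [guwhutoru] → [gwhtoru]
  2 Velar Fronting: no change — [gwhtoru]
  3 Geminate Reduction: no change — [gwhtoru]
  4 Glottal Epenthesis: no change — [gwhtoru]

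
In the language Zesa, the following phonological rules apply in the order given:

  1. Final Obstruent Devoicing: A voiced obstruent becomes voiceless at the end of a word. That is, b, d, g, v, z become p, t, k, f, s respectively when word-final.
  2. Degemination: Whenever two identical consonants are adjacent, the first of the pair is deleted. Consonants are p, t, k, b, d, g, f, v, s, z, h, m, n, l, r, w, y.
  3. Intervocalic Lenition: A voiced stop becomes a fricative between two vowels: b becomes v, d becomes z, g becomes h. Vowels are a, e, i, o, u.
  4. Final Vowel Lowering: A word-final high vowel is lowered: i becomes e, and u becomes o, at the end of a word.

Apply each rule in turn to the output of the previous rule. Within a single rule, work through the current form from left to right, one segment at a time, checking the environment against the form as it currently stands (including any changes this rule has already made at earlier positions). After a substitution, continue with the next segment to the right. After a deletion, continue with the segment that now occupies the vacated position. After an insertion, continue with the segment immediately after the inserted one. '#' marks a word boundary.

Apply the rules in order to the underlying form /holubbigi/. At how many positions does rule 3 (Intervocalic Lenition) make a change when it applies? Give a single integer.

2

1 Final Obstruent Devoicing: no change — [holubbigi]
2 Degemination: [holubbigi] → [holubigi]
3 Intervocalic Lenition: [holubigi] → [holuvihi]
4 Final Vowel Lowering: [holuvihi] → [holuvihe]
Rule 3 changed 2 position(s).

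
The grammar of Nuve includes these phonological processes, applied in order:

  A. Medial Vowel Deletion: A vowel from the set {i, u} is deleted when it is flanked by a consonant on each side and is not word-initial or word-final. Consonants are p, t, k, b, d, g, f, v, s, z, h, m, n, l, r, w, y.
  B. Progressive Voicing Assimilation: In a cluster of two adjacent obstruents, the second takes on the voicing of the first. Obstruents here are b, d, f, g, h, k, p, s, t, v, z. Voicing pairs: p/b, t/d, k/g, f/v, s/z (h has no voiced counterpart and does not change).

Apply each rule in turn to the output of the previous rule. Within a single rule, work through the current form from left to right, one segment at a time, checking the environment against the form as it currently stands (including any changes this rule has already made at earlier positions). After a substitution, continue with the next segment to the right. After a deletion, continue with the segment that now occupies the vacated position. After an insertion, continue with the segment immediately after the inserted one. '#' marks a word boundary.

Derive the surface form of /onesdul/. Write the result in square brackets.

[onestl]

A Medial Vowel Deletion: [onesdul] → [onesdl]
B Progressive Voicing Assimilation: [onesdl] → [onestl]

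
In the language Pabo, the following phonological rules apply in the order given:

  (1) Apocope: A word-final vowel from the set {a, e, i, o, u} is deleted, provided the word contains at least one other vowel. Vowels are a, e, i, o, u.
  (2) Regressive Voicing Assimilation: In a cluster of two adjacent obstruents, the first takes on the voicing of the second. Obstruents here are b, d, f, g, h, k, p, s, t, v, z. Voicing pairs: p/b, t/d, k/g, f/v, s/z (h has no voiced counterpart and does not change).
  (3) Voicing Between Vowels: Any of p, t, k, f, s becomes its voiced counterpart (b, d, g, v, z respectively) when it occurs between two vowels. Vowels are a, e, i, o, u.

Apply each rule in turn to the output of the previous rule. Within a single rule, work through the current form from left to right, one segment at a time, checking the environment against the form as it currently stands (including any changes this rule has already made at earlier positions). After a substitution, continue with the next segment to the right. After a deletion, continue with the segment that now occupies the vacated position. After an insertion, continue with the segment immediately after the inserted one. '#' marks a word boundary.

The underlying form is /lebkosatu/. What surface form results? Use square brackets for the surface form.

[lepkozat]

(1) Apocope: [lebkosatu] → [lebkosat]
(2) Regressive Voicing Assimilation: [lebkosat] → [lepkosat]
(3) Voicing Between Vowels: [lepkosat] → [lepkozat]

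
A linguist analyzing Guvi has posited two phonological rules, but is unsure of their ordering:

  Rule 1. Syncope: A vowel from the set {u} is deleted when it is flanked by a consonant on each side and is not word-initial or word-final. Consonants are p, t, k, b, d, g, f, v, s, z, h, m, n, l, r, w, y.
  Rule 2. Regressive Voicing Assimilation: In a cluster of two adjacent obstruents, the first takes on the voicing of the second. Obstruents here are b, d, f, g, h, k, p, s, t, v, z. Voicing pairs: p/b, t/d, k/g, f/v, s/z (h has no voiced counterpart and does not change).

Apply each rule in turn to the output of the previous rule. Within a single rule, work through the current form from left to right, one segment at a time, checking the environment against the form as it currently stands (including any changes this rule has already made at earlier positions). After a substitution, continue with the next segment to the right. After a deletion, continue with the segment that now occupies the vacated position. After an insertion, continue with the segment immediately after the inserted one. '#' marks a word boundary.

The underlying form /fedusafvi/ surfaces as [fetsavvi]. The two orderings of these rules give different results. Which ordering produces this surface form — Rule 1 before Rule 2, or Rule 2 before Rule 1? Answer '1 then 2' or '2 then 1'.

1 then 2

Order 1 then 2:
  1 Syncope: [fedusafvi] → [fedsafvi]
  2 Regressive Voicing Assimilation: [fedsafvi] → [fetsavvi]
  result: [fetsavvi]
Order 2 then 1:
  2 Regressive Voicing Assimilation: [fedusafvi] → [fedusavvi]
  1 Syncope: [fedusavvi] → [fedsavvi]
  result: [fedsavvi]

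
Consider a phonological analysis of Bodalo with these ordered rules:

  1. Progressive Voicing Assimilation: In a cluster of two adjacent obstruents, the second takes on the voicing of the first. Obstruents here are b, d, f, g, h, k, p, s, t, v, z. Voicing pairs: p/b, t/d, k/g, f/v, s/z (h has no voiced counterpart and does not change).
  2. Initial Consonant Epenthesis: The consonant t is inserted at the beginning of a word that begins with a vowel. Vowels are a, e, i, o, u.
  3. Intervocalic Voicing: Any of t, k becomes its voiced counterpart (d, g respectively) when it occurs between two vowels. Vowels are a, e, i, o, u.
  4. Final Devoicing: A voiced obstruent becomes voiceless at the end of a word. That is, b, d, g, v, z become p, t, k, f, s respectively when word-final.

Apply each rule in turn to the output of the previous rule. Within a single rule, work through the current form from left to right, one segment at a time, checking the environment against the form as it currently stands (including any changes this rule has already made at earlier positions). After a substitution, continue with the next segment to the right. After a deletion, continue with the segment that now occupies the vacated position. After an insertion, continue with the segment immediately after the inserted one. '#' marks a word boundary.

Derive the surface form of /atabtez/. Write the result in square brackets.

1 Progressive Voicing Assimilation: [atabtez] → [atabdez]
2 Initial Consonant Epenthesis: [atabdez] → [tatabdez]
3 Intervocalic Voicing: [tatabdez] → [tadabdez]
4 Final Devoicing: [tadabdez] → [tadabdes]

[tadabdes]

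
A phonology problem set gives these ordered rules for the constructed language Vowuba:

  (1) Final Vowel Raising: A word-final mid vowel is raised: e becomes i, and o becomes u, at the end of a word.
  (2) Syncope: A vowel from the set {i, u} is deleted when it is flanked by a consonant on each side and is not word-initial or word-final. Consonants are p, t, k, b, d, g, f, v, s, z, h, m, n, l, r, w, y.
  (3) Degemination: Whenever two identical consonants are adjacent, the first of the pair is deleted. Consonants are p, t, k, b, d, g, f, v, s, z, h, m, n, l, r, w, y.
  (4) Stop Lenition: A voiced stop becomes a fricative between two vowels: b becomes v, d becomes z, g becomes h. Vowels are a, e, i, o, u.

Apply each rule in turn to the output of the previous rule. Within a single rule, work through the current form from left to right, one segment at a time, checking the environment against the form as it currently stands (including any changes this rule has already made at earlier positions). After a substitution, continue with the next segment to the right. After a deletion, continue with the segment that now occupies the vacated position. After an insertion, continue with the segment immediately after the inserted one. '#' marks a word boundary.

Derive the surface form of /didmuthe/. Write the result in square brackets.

(1) Final Vowel Raising: [didmuthe] → [didmuthi]
(2) Syncope: [didmuthi] → [ddmthi]
(3) Degemination: [ddmthi] → [dmthi]
(4) Stop Lenition: no change — [dmthi]

[dmthi]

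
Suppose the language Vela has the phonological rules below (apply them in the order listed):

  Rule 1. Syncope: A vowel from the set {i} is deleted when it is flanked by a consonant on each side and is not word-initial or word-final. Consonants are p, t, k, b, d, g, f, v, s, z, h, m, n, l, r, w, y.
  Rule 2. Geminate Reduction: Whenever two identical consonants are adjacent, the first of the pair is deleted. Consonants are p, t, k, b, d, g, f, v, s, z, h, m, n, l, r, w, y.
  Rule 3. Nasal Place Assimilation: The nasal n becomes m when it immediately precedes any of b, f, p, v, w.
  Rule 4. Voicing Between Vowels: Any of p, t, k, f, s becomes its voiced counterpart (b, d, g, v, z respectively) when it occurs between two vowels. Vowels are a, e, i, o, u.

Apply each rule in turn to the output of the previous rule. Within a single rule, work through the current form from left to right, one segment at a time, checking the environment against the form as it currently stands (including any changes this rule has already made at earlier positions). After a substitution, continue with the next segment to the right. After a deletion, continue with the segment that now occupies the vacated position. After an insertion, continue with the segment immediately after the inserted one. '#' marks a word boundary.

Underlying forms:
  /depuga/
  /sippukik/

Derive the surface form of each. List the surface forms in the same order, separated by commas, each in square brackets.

/depuga/:
  Rule 1 Syncope: no change — [depuga]
  Rule 2 Geminate Reduction: no change — [depuga]
  Rule 3 Nasal Place Assimilation: no change — [depuga]
  Rule 4 Voicing Between Vowels: [depuga] → [debuga]
/sippukik/:
  Rule 1 Syncope: [sippukik] → [sppukk]
  Rule 2 Geminate Reduction: [sppukk] → [spuk]
  Rule 3 Nasal Place Assimilation: no change — [spuk]
  Rule 4 Voicing Between Vowels: no change — [spuk]

[debuga], [spuk]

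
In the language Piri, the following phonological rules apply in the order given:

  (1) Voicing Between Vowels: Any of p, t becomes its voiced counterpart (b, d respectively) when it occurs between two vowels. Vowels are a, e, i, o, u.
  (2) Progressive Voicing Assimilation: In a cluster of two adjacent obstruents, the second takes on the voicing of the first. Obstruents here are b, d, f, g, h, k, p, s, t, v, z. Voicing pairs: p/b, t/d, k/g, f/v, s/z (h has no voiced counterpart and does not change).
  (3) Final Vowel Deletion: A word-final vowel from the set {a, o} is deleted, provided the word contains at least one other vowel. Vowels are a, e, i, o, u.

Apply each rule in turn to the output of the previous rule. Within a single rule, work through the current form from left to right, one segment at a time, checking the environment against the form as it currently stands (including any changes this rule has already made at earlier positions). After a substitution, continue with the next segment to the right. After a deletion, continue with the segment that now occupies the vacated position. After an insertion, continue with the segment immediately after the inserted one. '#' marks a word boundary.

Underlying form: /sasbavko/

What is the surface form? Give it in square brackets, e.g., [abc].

(1) Voicing Between Vowels: no change — [sasbavko]
(2) Progressive Voicing Assimilation: [sasbavko] → [saspavgo]
(3) Final Vowel Deletion: [saspavgo] → [saspavg]

[saspavg]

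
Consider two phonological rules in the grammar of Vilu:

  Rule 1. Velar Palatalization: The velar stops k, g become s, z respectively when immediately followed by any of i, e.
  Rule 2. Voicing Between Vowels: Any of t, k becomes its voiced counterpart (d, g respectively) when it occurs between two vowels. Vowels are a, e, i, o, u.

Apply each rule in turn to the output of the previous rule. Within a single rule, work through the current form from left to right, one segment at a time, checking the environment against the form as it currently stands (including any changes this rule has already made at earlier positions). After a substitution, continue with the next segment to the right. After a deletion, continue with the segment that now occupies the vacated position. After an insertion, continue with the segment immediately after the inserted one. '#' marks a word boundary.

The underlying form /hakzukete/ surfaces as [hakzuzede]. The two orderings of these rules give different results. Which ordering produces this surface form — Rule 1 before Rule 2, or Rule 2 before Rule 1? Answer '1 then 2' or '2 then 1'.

Order 1 then 2:
  1 Velar Palatalization: [hakzukete] → [hakzusete]
  2 Voicing Between Vowels: [hakzusete] → [hakzusede]
  result: [hakzusede]
Order 2 then 1:
  2 Voicing Between Vowels: [hakzukete] → [hakzugede]
  1 Velar Palatalization: [hakzugede] → [hakzuzede]
  result: [hakzuzede]

2 then 1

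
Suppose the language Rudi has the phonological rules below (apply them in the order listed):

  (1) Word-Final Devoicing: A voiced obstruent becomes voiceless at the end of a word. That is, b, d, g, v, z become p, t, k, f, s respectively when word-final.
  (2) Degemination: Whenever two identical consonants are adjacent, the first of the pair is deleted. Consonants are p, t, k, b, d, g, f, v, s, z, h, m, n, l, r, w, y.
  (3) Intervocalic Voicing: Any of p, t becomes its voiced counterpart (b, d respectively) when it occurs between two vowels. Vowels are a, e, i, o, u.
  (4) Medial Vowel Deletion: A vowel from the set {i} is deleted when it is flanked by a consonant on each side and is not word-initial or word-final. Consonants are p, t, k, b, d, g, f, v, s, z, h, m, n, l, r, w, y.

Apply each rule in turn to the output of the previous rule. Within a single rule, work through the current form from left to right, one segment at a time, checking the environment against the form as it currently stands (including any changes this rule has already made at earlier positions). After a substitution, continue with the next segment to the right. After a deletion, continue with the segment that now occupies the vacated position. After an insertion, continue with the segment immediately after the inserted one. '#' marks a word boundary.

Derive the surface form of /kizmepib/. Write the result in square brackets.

[kzmebp]

(1) Word-Final Devoicing: [kizmepib] → [kizmepip]
(2) Degemination: no change — [kizmepip]
(3) Intervocalic Voicing: [kizmepip] → [kizmebip]
(4) Medial Vowel Deletion: [kizmebip] → [kzmebp]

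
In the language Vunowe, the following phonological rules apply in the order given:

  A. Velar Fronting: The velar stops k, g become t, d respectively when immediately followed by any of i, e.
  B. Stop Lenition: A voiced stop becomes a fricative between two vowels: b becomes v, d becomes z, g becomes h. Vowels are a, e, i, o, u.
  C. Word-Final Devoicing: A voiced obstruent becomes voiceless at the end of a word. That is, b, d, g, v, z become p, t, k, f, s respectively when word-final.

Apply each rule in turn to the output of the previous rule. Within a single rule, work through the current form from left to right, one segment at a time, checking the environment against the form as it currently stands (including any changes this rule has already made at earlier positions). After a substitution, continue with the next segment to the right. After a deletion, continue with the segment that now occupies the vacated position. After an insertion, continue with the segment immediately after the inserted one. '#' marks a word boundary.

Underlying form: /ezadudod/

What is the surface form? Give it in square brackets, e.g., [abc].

[ezazuzot]

A Velar Fronting: no change — [ezadudod]
B Stop Lenition: [ezadudod] → [ezazuzod]
C Word-Final Devoicing: [ezazuzod] → [ezazuzot]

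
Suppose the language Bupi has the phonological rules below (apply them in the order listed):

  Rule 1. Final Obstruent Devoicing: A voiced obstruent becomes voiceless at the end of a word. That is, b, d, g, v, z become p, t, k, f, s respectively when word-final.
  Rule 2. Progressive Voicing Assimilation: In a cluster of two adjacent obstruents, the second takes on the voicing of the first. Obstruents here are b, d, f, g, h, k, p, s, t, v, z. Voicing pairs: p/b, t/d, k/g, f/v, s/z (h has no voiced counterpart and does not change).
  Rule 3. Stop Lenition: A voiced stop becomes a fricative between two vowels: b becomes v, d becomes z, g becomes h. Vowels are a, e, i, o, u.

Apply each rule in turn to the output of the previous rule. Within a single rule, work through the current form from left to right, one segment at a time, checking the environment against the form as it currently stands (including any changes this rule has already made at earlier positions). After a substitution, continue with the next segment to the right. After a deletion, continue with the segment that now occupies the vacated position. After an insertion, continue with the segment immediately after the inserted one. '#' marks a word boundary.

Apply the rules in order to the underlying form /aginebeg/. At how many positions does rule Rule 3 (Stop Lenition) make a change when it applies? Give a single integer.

Rule 1 Final Obstruent Devoicing: [aginebeg] → [aginebek]
Rule 2 Progressive Voicing Assimilation: no change — [aginebek]
Rule 3 Stop Lenition: [aginebek] → [ahinevek]
Rule Rule 3 changed 2 position(s).

2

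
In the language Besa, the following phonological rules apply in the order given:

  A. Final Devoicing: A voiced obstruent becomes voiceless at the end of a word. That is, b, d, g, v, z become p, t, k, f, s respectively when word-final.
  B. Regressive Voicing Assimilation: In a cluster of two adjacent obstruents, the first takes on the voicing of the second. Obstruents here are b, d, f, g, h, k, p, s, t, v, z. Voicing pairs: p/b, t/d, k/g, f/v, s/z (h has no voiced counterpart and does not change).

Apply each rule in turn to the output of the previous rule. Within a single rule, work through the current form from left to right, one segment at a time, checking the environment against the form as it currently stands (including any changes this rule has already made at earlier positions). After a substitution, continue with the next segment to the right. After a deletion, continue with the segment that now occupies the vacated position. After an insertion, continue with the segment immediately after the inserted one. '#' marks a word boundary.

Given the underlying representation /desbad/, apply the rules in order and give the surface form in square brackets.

[dezbat]

A Final Devoicing: [desbad] → [desbat]
B Regressive Voicing Assimilation: [desbat] → [dezbat]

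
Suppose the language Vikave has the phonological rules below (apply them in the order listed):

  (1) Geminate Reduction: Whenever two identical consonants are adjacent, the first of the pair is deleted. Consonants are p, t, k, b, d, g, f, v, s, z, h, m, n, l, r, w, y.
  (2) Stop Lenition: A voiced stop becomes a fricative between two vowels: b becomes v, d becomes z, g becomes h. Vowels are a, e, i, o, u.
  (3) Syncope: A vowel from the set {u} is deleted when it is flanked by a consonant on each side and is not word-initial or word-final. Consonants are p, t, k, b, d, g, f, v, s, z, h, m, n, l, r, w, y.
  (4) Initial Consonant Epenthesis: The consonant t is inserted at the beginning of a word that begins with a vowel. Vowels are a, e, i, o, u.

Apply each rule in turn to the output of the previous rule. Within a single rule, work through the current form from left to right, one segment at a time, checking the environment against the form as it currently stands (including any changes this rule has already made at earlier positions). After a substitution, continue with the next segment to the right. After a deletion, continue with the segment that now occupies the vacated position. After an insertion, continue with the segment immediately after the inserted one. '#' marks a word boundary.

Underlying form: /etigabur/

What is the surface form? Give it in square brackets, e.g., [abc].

[tetihavr]

(1) Geminate Reduction: no change — [etigabur]
(2) Stop Lenition: [etigabur] → [etihavur]
(3) Syncope: [etihavur] → [etihavr]
(4) Initial Consonant Epenthesis: [etihavr] → [tetihavr]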